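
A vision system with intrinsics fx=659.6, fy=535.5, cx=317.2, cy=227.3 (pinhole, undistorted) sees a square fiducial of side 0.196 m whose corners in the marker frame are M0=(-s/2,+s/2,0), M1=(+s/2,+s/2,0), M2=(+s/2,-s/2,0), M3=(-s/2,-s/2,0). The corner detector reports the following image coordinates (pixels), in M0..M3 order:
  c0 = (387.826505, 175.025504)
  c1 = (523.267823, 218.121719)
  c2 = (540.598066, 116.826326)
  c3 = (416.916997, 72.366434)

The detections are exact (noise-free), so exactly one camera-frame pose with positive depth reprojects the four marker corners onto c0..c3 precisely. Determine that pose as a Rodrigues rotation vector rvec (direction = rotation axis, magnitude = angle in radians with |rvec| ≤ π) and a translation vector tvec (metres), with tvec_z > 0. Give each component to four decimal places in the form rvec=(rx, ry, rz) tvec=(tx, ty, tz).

Intrinsics K: fx=659.6, fy=535.5, cx=317.2, cy=227.3
Marker side s = 0.196 m; corners in marker frame (Z=0):
  M0 = (-0.0980, +0.0980, 0)
  M1 = (+0.0980, +0.0980, 0)
  M2 = (+0.0980, -0.0980, 0)
  M3 = (-0.0980, -0.0980, 0)
Detected image corners:
  c0 = (387.826505, 175.025504) px
  c1 = (523.267823, 218.121719) px
  c2 = (540.598066, 116.826326) px
  c3 = (416.916997, 72.366434) px
Planar DLT: solve 8×8 A·h = b for H (H[2,2]=1):
  H  [+775.63365 -313.28287 +469.20274]
  H  [+259.60035 +459.25259 +144.02477]
  H  [+0.24797 -0.41869 +1.00000]
B = K⁻¹H; ‖b₁‖=1.149817, ‖b₂‖=1.149817; λ = 2/(‖b₁‖+‖b₂‖) = 0.869704, sign → tz>0 ⇒ λ=+0.869704
r₁ = λ·B[:,0] = (+0.91899,+0.33008,+0.21566); r₂ = λ·B[:,1] = (-0.23796,+0.90043,-0.36414)
r₃ = r₁×r₂ = (-0.31438,+0.28332,+0.90603); SVD([r₁ r₂ r₃]) → R = UVᵀ:
  R  [+0.91899 -0.23796 -0.31438]
  R  [+0.33008 +0.90043 +0.28332]
  R  [+0.21566 -0.36414 +0.90603]
t = (+0.20042, -0.13525, +0.86970) m
tr R = 2.725456; θ = arccos((tr R − 1)/2) = 0.530157 rad = 30.376°
axis k = ((R−Rᵀ)₃₂, (R−Rᵀ)₁₃, (R−Rᵀ)₂₁) / (2 sinθ) = (-0.640196, -0.524094, +0.561671)
rvec = θ·k = (-0.339404, -0.277852, +0.297774)

rvec=(-0.3394, -0.2779, 0.2978) tvec=(0.2004, -0.1352, 0.8697)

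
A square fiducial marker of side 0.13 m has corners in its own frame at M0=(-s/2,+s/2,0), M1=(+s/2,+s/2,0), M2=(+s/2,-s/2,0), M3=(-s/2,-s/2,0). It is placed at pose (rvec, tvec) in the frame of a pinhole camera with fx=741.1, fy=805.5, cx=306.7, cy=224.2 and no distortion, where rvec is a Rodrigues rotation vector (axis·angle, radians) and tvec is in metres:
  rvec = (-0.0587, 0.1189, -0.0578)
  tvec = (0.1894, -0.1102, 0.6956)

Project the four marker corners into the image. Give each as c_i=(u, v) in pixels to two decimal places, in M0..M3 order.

c0=(442.89, 176.45) c1=(585.54, 166.03) c2=(574.76, 15.91) c3=(433.97, 29.42)

Intrinsics K: fx=741.1, fy=805.5, cx=306.7, cy=224.2
Marker side s = 0.13 m; corners in marker frame (Z=0):
  M0 = (-0.0650, +0.0650, 0)
  M1 = (+0.0650, +0.0650, 0)
  M2 = (+0.0650, -0.0650, 0)
  M3 = (-0.0650, -0.0650, 0)
rvec = (-0.0587, 0.1189, -0.0578), |rvec| = θ = 0.14465 rad = 8.288°
Rodrigues: sinθ=0.14415, 1−cosθ=0.01044; R = I + sinθ·[k]× + (1−cosθ)·[k]×²:
    [+0.99128 +0.05412 +0.12018]
    [-0.06108 +0.99661 +0.05507]
    [-0.11679 -0.06193 +0.99122]
t = (0.1894, -0.1102, 0.6956) m
M0: Pc = R·M0+t = (+0.12848, -0.04145, +0.69917); u = 741.1·(+0.12848)/0.69917 + 306.7 = 442.8906, v = 805.5·(-0.04145)/0.69917 + 224.2 = 176.4462
M1: Pc = R·M1+t = (+0.25735, -0.04939, +0.68398); u = 741.1·(+0.25735)/0.68398 + 306.7 = 585.5407, v = 805.5·(-0.04939)/0.68398 + 224.2 = 166.0347
M2: Pc = R·M2+t = (+0.25032, -0.17895, +0.69203); u = 741.1·(+0.25032)/0.69203 + 306.7 = 574.7633, v = 805.5·(-0.17895)/0.69203 + 224.2 = 15.9090
M3: Pc = R·M3+t = (+0.12145, -0.17101, +0.70722); u = 741.1·(+0.12145)/0.70722 + 306.7 = 433.9683, v = 805.5·(-0.17101)/0.70722 + 224.2 = 29.4250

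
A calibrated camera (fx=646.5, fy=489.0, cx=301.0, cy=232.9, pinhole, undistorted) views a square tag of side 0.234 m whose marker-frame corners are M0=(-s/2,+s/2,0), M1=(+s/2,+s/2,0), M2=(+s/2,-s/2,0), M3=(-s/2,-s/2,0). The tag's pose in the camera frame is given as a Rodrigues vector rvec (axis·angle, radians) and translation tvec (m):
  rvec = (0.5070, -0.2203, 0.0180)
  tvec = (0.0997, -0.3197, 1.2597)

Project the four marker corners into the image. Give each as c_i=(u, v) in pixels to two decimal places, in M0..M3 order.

c0=(289.54, 152.21) c1=(400.11, 152.03) c2=(417.97, 63.19) c3=(297.63, 59.61)

Intrinsics K: fx=646.5, fy=489.0, cx=301.0, cy=232.9
Marker side s = 0.234 m; corners in marker frame (Z=0):
  M0 = (-0.1170, +0.1170, 0)
  M1 = (+0.1170, +0.1170, 0)
  M2 = (+0.1170, -0.1170, 0)
  M3 = (-0.1170, -0.1170, 0)
rvec = (0.5070, -0.2203, 0.0180), |rvec| = θ = 0.55309 rad = 31.690°
Rodrigues: sinθ=0.52532, 1−cosθ=0.14909; R = I + sinθ·[k]× + (1−cosθ)·[k]×²:
    [+0.97619 -0.07153 -0.20479]
    [-0.03734 +0.87456 -0.48348]
    [+0.21369 +0.47961 +0.85106]
t = (0.0997, -0.3197, 1.2597) m
M0: Pc = R·M0+t = (-0.02288, -0.21301, +1.29081); u = 646.5·(-0.02288)/1.29081 + 301.0 = 289.5389, v = 489.0·(-0.21301)/1.29081 + 232.9 = 152.2061
M1: Pc = R·M1+t = (+0.20554, -0.22175, +1.34082); u = 646.5·(+0.20554)/1.34082 + 301.0 = 400.1073, v = 489.0·(-0.22175)/1.34082 + 232.9 = 152.0288
M2: Pc = R·M2+t = (+0.22228, -0.42639, +1.22859); u = 646.5·(+0.22228)/1.22859 + 301.0 = 417.9687, v = 489.0·(-0.42639)/1.22859 + 232.9 = 63.1880
M3: Pc = R·M3+t = (-0.00614, -0.41765, +1.17858); u = 646.5·(-0.00614)/1.17858 + 301.0 = 297.6294, v = 489.0·(-0.41765)/1.17858 + 232.9 = 59.6131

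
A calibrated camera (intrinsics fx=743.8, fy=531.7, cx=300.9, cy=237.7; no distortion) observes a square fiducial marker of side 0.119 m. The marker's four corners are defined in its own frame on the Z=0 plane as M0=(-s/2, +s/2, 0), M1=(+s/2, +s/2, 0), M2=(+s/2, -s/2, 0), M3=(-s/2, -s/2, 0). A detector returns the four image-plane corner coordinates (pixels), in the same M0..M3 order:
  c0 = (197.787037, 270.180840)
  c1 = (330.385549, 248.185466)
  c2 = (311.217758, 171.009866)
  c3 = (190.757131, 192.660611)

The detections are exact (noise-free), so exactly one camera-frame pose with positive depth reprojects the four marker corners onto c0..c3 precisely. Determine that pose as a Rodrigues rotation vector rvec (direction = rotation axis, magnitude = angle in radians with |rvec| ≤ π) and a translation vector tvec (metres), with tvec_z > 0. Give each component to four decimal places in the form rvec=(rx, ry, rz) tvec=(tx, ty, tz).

rvec=(-0.5445, 0.1854, -0.1902) tvec=(-0.0401, -0.0239, 0.6721)

Intrinsics K: fx=743.8, fy=531.7, cx=300.9, cy=237.7
Marker side s = 0.119 m; corners in marker frame (Z=0):
  M0 = (-0.0595, +0.0595, 0)
  M1 = (+0.0595, +0.0595, 0)
  M2 = (+0.0595, -0.0595, 0)
  M3 = (-0.0595, -0.0595, 0)
Detected image corners:
  c0 = (197.787037, 270.180840) px
  c1 = (330.385549, 248.185466) px
  c2 = (311.217758, 171.009866) px
  c3 = (190.757131, 192.660611) px
Planar DLT: solve 8×8 A·h = b for H (H[2,2]=1):
  H  [+1013.34206 -93.17163 +256.53526]
  H  [-224.02708 +476.45397 +218.81805]
  H  [-0.18461 -0.78702 +1.00000]
B = K⁻¹H; ‖b₁‖=1.487964, ‖b₂‖=1.487964; λ = 2/(‖b₁‖+‖b₂‖) = 0.672059, sign → tz>0 ⇒ λ=+0.672059
r₁ = λ·B[:,0] = (+0.96579,-0.22770,-0.12407); r₂ = λ·B[:,1] = (+0.12979,+0.83869,-0.52892)
r₃ = r₁×r₂ = (+0.22449,+0.49473,+0.83955); SVD([r₁ r₂ r₃]) → R = UVᵀ:
  R  [+0.96579 +0.12979 +0.22449]
  R  [-0.22770 +0.83869 +0.49473]
  R  [-0.12407 -0.52892 +0.83955]
t = (-0.04009, -0.02387, +0.67206) m
tr R = 2.644035; θ = arccos((tr R − 1)/2) = 0.605852 rad = 34.713°
axis k = ((R−Rᵀ)₃₂, (R−Rᵀ)₁₃, (R−Rᵀ)₂₁) / (2 sinθ) = (-0.898786, +0.306041, -0.313882)
rvec = θ·k = (-0.544531, +0.185416, -0.190166)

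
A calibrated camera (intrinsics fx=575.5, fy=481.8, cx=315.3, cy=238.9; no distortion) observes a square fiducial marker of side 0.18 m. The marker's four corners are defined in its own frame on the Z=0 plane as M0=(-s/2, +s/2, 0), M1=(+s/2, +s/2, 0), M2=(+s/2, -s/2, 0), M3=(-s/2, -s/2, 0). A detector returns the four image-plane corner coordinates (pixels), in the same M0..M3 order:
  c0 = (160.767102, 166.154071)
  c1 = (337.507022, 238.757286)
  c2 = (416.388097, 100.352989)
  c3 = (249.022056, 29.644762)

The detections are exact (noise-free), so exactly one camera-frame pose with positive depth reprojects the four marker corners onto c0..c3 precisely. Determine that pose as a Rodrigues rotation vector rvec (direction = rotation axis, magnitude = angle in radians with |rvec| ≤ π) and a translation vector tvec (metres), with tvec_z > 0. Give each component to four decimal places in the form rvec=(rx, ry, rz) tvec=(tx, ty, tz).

Intrinsics K: fx=575.5, fy=481.8, cx=315.3, cy=238.9
Marker side s = 0.18 m; corners in marker frame (Z=0):
  M0 = (-0.0900, +0.0900, 0)
  M1 = (+0.0900, +0.0900, 0)
  M2 = (+0.0900, -0.0900, 0)
  M3 = (-0.0900, -0.0900, 0)
Detected image corners:
  c0 = (160.767102, 166.154071) px
  c1 = (337.507022, 238.757286) px
  c2 = (416.388097, 100.352989) px
  c3 = (249.022056, 29.644762) px
Planar DLT: solve 8×8 A·h = b for H (H[2,2]=1):
  H  [+974.06362 -543.01577 +292.44262]
  H  [+406.62329 +727.41135 +132.25861]
  H  [+0.06479 -0.27121 +1.00000]
B = K⁻¹H; ‖b₁‖=1.846378, ‖b₂‖=1.846378; λ = 2/(‖b₁‖+‖b₂‖) = 0.541601, sign → tz>0 ⇒ λ=+0.541601
r₁ = λ·B[:,0] = (+0.89746,+0.43969,+0.03509); r₂ = λ·B[:,1] = (-0.43055,+0.89053,-0.14689)
r₃ = r₁×r₂ = (-0.09584,+0.11672,+0.98853); SVD([r₁ r₂ r₃]) → R = UVᵀ:
  R  [+0.89746 -0.43055 -0.09584]
  R  [+0.43969 +0.89053 +0.11672]
  R  [+0.03509 -0.14689 +0.98853]
t = (-0.02151, -0.11988, +0.54160) m
tr R = 2.776524; θ = arccos((tr R − 1)/2) = 0.477248 rad = 27.344°
axis k = ((R−Rᵀ)₃₂, (R−Rᵀ)₁₃, (R−Rᵀ)₂₁) / (2 sinθ) = (-0.286941, -0.142517, +0.947287)
rvec = θ·k = (-0.136942, -0.068016, +0.452091)

rvec=(-0.1369, -0.0680, 0.4521) tvec=(-0.0215, -0.1199, 0.5416)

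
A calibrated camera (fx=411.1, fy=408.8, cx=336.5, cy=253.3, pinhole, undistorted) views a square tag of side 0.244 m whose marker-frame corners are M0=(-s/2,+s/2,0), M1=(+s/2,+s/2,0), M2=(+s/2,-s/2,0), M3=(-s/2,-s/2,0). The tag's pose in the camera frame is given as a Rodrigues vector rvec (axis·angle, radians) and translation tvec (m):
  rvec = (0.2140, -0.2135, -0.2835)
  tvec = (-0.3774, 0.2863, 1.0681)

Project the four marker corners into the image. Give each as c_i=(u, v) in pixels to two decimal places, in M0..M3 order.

Intrinsics K: fx=411.1, fy=408.8, cx=336.5, cy=253.3
Marker side s = 0.244 m; corners in marker frame (Z=0):
  M0 = (-0.1220, +0.1220, 0)
  M1 = (+0.1220, +0.1220, 0)
  M2 = (+0.1220, -0.1220, 0)
  M3 = (-0.1220, -0.1220, 0)
rvec = (0.2140, -0.2135, -0.2835), |rvec| = θ = 0.41443 rad = 23.745°
Rodrigues: sinθ=0.40267, 1−cosθ=0.08465; R = I + sinθ·[k]× + (1−cosθ)·[k]×²:
    [+0.93792 +0.25293 -0.23734]
    [-0.29797 +0.93781 -0.17809]
    [+0.17754 +0.23776 +0.95496]
t = (-0.3774, 0.2863, 1.0681) m
M0: Pc = R·M0+t = (-0.46097, +0.43707, +1.07545); u = 411.1·(-0.46097)/1.07545 + 336.5 = 160.2905, v = 408.8·(+0.43707)/1.07545 + 253.3 = 419.4380
M1: Pc = R·M1+t = (-0.23212, +0.36436, +1.11877); u = 411.1·(-0.23212)/1.11877 + 336.5 = 251.2071, v = 408.8·(+0.36436)/1.11877 + 253.3 = 386.4382
M2: Pc = R·M2+t = (-0.29383, +0.13553, +1.06075); u = 411.1·(-0.29383)/1.06075 + 336.5 = 222.6240, v = 408.8·(+0.13553)/1.06075 + 253.3 = 305.5330
M3: Pc = R·M3+t = (-0.52268, +0.20824, +1.01743); u = 411.1·(-0.52268)/1.01743 + 336.5 = 125.3064, v = 408.8·(+0.20824)/1.01743 + 253.3 = 336.9696

c0=(160.29, 419.44) c1=(251.21, 386.44) c2=(222.62, 305.53) c3=(125.31, 336.97)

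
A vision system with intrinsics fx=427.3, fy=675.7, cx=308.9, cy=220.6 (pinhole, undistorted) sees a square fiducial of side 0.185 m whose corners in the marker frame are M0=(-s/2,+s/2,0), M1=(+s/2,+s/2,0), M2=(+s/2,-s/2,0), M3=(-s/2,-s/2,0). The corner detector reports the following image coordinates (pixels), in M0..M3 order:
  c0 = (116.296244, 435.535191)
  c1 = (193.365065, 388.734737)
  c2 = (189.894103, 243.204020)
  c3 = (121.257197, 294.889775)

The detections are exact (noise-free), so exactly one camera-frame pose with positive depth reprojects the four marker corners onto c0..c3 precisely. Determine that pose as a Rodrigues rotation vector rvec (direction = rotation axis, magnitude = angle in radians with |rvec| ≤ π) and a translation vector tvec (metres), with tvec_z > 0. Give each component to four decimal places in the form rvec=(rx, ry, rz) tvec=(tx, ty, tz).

Intrinsics K: fx=427.3, fy=675.7, cx=308.9, cy=220.6
Marker side s = 0.185 m; corners in marker frame (Z=0):
  M0 = (-0.0925, +0.0925, 0)
  M1 = (+0.0925, +0.0925, 0)
  M2 = (+0.0925, -0.0925, 0)
  M3 = (-0.0925, -0.0925, 0)
Detected image corners:
  c0 = (116.296244, 435.535191) px
  c1 = (193.365065, 388.734737) px
  c2 = (189.894103, 243.204020) px
  c3 = (121.257197, 294.889775) px
Planar DLT: solve 8×8 A·h = b for H (H[2,2]=1):
  H  [+330.19409 -102.60730 +153.87281]
  H  [-403.61558 +558.48222 +337.33744]
  H  [-0.40127 -0.62972 +1.00000]
B = K⁻¹H; ‖b₁‖=1.228035, ‖b₂‖=1.228036; λ = 2/(‖b₁‖+‖b₂‖) = 0.814309, sign → tz>0 ⇒ λ=+0.814309
r₁ = λ·B[:,0] = (+0.86547,-0.37973,-0.32675); r₂ = λ·B[:,1] = (+0.17516,+0.84046,-0.51279)
r₃ = r₁×r₂ = (+0.46935,+0.38657,+0.79390); SVD([r₁ r₂ r₃]) → R = UVᵀ:
  R  [+0.86547 +0.17516 +0.46935]
  R  [-0.37973 +0.84046 +0.38657]
  R  [-0.32675 -0.51279 +0.79390]
t = (-0.29544, +0.14068, +0.81431) m
tr R = 2.499829; θ = arccos((tr R − 1)/2) = 0.722864 rad = 41.417°
axis k = ((R−Rᵀ)₃₂, (R−Rᵀ)₁₃, (R−Rᵀ)₂₁) / (2 sinθ) = (-0.679746, +0.601706, -0.419398)
rvec = θ·k = (-0.491364, +0.434952, -0.303167)

rvec=(-0.4914, 0.4350, -0.3032) tvec=(-0.2954, 0.1407, 0.8143)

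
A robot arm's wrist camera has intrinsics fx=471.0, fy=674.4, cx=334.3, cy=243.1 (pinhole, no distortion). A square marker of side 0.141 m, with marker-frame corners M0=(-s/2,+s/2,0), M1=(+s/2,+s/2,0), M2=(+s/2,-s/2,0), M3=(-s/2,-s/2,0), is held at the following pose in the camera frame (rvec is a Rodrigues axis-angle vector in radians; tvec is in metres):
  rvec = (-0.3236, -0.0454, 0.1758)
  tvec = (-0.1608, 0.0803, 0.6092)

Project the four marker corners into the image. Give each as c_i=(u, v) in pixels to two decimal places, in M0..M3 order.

Intrinsics K: fx=471.0, fy=674.4, cx=334.3, cy=243.1
Marker side s = 0.141 m; corners in marker frame (Z=0):
  M0 = (-0.0705, +0.0705, 0)
  M1 = (+0.0705, +0.0705, 0)
  M2 = (+0.0705, -0.0705, 0)
  M3 = (-0.0705, -0.0705, 0)
rvec = (-0.3236, -0.0454, 0.1758), |rvec| = θ = 0.37106 rad = 21.260°
Rodrigues: sinθ=0.36260, 1−cosθ=0.06806; R = I + sinθ·[k]× + (1−cosθ)·[k]×²:
    [+0.98370 -0.16453 -0.07248]
    [+0.17906 +0.93296 +0.31228]
    [+0.01625 -0.32017 +0.94722]
t = (-0.1608, 0.0803, 0.6092) m
M0: Pc = R·M0+t = (-0.24175, +0.13345, +0.58548); u = 471.0·(-0.24175)/0.58548 + 334.3 = 139.8202, v = 674.4·(+0.13345)/0.58548 + 243.1 = 396.8176
M1: Pc = R·M1+t = (-0.10305, +0.15870, +0.58777); u = 471.0·(-0.10305)/0.58777 + 334.3 = 251.7244, v = 674.4·(+0.15870)/0.58777 + 243.1 = 425.1863
M2: Pc = R·M2+t = (-0.07985, +0.02715, +0.63292); u = 471.0·(-0.07985)/0.63292 + 334.3 = 274.8783, v = 674.4·(+0.02715)/0.63292 + 243.1 = 272.0289
M3: Pc = R·M3+t = (-0.21855, +0.00190, +0.63063); u = 471.0·(-0.21855)/0.63063 + 334.3 = 171.0690, v = 674.4·(+0.00190)/0.63063 + 243.1 = 245.1348

c0=(139.82, 396.82) c1=(251.72, 425.19) c2=(274.88, 272.03) c3=(171.07, 245.13)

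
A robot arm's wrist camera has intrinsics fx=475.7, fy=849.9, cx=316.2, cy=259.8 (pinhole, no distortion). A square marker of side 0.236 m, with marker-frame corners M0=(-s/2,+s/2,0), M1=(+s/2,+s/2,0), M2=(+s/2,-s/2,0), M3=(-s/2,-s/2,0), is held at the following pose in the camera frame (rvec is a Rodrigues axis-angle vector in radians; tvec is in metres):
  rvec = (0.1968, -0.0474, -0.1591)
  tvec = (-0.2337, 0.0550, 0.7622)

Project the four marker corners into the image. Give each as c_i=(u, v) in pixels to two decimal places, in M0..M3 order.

Intrinsics K: fx=475.7, fy=849.9, cx=316.2, cy=259.8
Marker side s = 0.236 m; corners in marker frame (Z=0):
  M0 = (-0.1180, +0.1180, 0)
  M1 = (+0.1180, +0.1180, 0)
  M2 = (+0.1180, -0.1180, 0)
  M3 = (-0.1180, -0.1180, 0)
rvec = (0.1968, -0.0474, -0.1591), |rvec| = θ = 0.25747 rad = 14.752°
Rodrigues: sinθ=0.25463, 1−cosθ=0.03296; R = I + sinθ·[k]× + (1−cosθ)·[k]×²:
    [+0.98630 +0.15271 -0.06245]
    [-0.16199 +0.96815 -0.19088]
    [+0.03131 +0.19838 +0.97962]
t = (-0.2337, 0.0550, 0.7622) m
M0: Pc = R·M0+t = (-0.33206, +0.18836, +0.78191); u = 475.7·(-0.33206)/0.78191 + 316.2 = 114.1799, v = 849.9·(+0.18836)/0.78191 + 259.8 = 464.5338
M1: Pc = R·M1+t = (-0.09930, +0.15013, +0.78930); u = 475.7·(-0.09930)/0.78930 + 316.2 = 256.3552, v = 849.9·(+0.15013)/0.78930 + 259.8 = 421.4535
M2: Pc = R·M2+t = (-0.13534, -0.07836, +0.74249); u = 475.7·(-0.13534)/0.74249 + 316.2 = 229.4916, v = 849.9·(-0.07836)/0.74249 + 259.8 = 170.1075
M3: Pc = R·M3+t = (-0.36810, -0.04013, +0.73510); u = 475.7·(-0.36810)/0.73510 + 316.2 = 77.9912, v = 849.9·(-0.04013)/0.73510 + 259.8 = 213.4051

c0=(114.18, 464.53) c1=(256.36, 421.45) c2=(229.49, 170.11) c3=(77.99, 213.41)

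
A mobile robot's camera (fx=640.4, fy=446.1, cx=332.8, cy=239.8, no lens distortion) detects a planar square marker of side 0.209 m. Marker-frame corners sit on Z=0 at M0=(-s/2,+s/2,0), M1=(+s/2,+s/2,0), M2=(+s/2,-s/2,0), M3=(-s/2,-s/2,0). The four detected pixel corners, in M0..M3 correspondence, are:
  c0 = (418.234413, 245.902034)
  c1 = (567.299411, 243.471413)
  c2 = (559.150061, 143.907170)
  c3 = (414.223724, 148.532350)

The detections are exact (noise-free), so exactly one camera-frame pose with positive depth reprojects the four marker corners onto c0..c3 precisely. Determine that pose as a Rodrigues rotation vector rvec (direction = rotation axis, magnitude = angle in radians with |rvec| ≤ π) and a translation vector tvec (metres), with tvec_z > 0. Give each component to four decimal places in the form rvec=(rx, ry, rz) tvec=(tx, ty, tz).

Intrinsics K: fx=640.4, fy=446.1, cx=332.8, cy=239.8
Marker side s = 0.209 m; corners in marker frame (Z=0):
  M0 = (-0.1045, +0.1045, 0)
  M1 = (+0.1045, +0.1045, 0)
  M2 = (+0.1045, -0.1045, 0)
  M3 = (-0.1045, -0.1045, 0)
Detected image corners:
  c0 = (418.234413, 245.902034) px
  c1 = (567.299411, 243.471413) px
  c2 = (559.150061, 143.907170) px
  c3 = (414.223724, 148.532350) px
Planar DLT: solve 8×8 A·h = b for H (H[2,2]=1):
  H  [+648.68772 -34.74218 +488.83073]
  H  [-38.70508 +445.64245 +194.80436]
  H  [-0.11130 -0.13011 +1.00000]
B = K⁻¹H; ‖b₁‖=1.076887, ‖b₂‖=1.076887; λ = 2/(‖b₁‖+‖b₂‖) = 0.928603, sign → tz>0 ⇒ λ=+0.928603
r₁ = λ·B[:,0] = (+0.99433,-0.02501,-0.10335); r₂ = λ·B[:,1] = (+0.01241,+0.99260,-0.12082)
r₃ = r₁×r₂ = (+0.10561,+0.11885,+0.98728); SVD([r₁ r₂ r₃]) → R = UVᵀ:
  R  [+0.99433 +0.01241 +0.10561]
  R  [-0.02501 +0.99260 +0.11885]
  R  [-0.10335 -0.12082 +0.98728]
t = (+0.22625, -0.09366, +0.92860) m
tr R = 2.974207; θ = arccos((tr R − 1)/2) = 0.160776 rad = 9.212°
axis k = ((R−Rᵀ)₃₂, (R−Rᵀ)₁₃, (R−Rᵀ)₂₁) / (2 sinθ) = (-0.748580, +0.652662, -0.116880)
rvec = θ·k = (-0.120354, +0.104933, -0.018791)

rvec=(-0.1204, 0.1049, -0.0188) tvec=(0.2263, -0.0937, 0.9286)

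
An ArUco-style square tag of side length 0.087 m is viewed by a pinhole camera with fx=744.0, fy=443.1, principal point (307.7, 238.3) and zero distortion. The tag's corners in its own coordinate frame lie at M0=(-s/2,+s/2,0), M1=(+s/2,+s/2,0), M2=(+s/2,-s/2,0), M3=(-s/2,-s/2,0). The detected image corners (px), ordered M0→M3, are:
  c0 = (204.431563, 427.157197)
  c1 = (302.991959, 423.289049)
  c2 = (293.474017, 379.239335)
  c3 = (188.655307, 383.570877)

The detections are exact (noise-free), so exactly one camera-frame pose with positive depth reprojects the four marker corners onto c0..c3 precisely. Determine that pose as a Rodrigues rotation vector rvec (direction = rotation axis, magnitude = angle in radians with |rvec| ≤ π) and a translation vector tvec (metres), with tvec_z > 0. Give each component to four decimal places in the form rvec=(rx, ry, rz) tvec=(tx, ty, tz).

rvec=(0.4704, 0.0152, -0.0869) tvec=(-0.0512, 0.2367, 0.6329)

Intrinsics K: fx=744.0, fy=443.1, cx=307.7, cy=238.3
Marker side s = 0.087 m; corners in marker frame (Z=0):
  M0 = (-0.0435, +0.0435, 0)
  M1 = (+0.0435, +0.0435, 0)
  M2 = (+0.0435, -0.0435, 0)
  M3 = (-0.0435, -0.0435, 0)
Detected image corners:
  c0 = (204.431563, 427.157197) px
  c1 = (302.991959, 423.289049) px
  c2 = (293.474017, 379.239335) px
  c3 = (188.655307, 383.570877) px
Planar DLT: solve 8×8 A·h = b for H (H[2,2]=1):
  H  [+1154.18794 +322.13965 +247.46362]
  H  [-69.11614 +791.69663 +403.99966]
  H  [-0.05473 +0.71420 +1.00000]
B = K⁻¹H; ‖b₁‖=1.579991, ‖b₂‖=1.579991; λ = 2/(‖b₁‖+‖b₂‖) = 0.632915, sign → tz>0 ⇒ λ=+0.632915
r₁ = λ·B[:,0] = (+0.99619,-0.08009,-0.03464); r₂ = λ·B[:,1] = (+0.08709,+0.88774,+0.45203)
r₃ = r₁×r₂ = (-0.00545,-0.45332,+0.89133); SVD([r₁ r₂ r₃]) → R = UVᵀ:
  R  [+0.99619 +0.08709 -0.00545]
  R  [-0.08009 +0.88774 -0.45332]
  R  [-0.03464 +0.45203 +0.89133]
t = (-0.05124, +0.23668, +0.63291) m
tr R = 2.775257; θ = arccos((tr R − 1)/2) = 0.478626 rad = 27.423°
axis k = ((R−Rᵀ)₃₂, (R−Rᵀ)₁₃, (R−Rᵀ)₂₁) / (2 sinθ) = (+0.982879, +0.031687, -0.181505)
rvec = θ·k = (+0.470432, +0.015166, -0.086873)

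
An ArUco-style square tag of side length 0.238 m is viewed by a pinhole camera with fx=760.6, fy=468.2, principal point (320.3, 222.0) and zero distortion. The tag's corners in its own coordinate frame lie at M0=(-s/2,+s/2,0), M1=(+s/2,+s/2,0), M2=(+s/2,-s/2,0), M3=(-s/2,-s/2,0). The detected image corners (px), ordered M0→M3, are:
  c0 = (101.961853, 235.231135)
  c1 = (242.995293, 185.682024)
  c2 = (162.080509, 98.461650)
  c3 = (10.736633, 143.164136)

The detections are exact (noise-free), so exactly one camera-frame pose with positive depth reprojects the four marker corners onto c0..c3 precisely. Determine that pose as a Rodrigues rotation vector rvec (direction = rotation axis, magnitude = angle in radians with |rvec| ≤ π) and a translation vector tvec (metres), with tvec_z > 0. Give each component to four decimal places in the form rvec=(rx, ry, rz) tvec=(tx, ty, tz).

rvec=(0.0481, -0.3563, -0.5290) tvec=(-0.2702, -0.1322, 1.0949)

Intrinsics K: fx=760.6, fy=468.2, cx=320.3, cy=222.0
Marker side s = 0.238 m; corners in marker frame (Z=0):
  M0 = (-0.1190, +0.1190, 0)
  M1 = (+0.1190, +0.1190, 0)
  M2 = (+0.1190, -0.1190, 0)
  M3 = (-0.1190, -0.1190, 0)
Detected image corners:
  c0 = (101.961853, 235.231135) px
  c1 = (242.995293, 185.682024) px
  c2 = (162.080509, 98.461650) px
  c3 = (10.736633, 143.164136) px
Planar DLT: solve 8×8 A·h = b for H (H[2,2]=1):
  H  [+651.77220 +376.95682 +132.62311]
  H  [-149.72016 +396.86532 +165.47700]
  H  [+0.29244 +0.12416 +1.00000]
B = K⁻¹H; ‖b₁‖=0.913292, ‖b₂‖=0.913292; λ = 2/(‖b₁‖+‖b₂‖) = 1.094940, sign → tz>0 ⇒ λ=+1.094940
r₁ = λ·B[:,0] = (+0.80343,-0.50196,+0.32020); r₂ = λ·B[:,1] = (+0.48541,+0.86365,+0.13595)
r₃ = r₁×r₂ = (-0.34479,+0.04620,+0.93754); SVD([r₁ r₂ r₃]) → R = UVᵀ:
  R  [+0.80343 +0.48541 -0.34479]
  R  [-0.50196 +0.86365 +0.04620]
  R  [+0.32020 +0.13595 +0.93754]
t = (-0.27017, -0.13219, +1.09494) m
tr R = 2.604630; θ = arccos((tr R − 1)/2) = 0.639633 rad = 36.648°
axis k = ((R−Rᵀ)₃₂, (R−Rᵀ)₁₃, (R−Rᵀ)₂₁) / (2 sinθ) = (+0.075178, -0.557033, -0.827081)
rvec = θ·k = (+0.048087, -0.356296, -0.529028)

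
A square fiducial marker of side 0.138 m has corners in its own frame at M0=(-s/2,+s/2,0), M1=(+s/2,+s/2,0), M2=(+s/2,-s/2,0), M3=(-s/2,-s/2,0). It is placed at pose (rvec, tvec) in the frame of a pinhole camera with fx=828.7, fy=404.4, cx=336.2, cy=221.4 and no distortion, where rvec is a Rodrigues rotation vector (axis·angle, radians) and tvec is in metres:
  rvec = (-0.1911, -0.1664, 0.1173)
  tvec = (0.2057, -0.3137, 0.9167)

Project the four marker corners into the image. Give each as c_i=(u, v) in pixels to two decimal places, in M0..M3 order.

c0=(458.05, 105.62) c1=(577.83, 116.34) c2=(582.95, 61.57) c3=(466.85, 49.91)

Intrinsics K: fx=828.7, fy=404.4, cx=336.2, cy=221.4
Marker side s = 0.138 m; corners in marker frame (Z=0):
  M0 = (-0.0690, +0.0690, 0)
  M1 = (+0.0690, +0.0690, 0)
  M2 = (+0.0690, -0.0690, 0)
  M3 = (-0.0690, -0.0690, 0)
rvec = (-0.1911, -0.1664, 0.1173), |rvec| = θ = 0.27923 rad = 15.999°
Rodrigues: sinθ=0.27561, 1−cosθ=0.03873; R = I + sinθ·[k]× + (1−cosθ)·[k]×²:
    [+0.97941 -0.09999 -0.17538]
    [+0.13158 +0.97502 +0.17893]
    [+0.15311 -0.19832 +0.96810]
t = (0.2057, -0.3137, 0.9167) m
M0: Pc = R·M0+t = (+0.13122, -0.25550, +0.89245); u = 828.7·(+0.13122)/0.89245 + 336.2 = 458.0481, v = 404.4·(-0.25550)/0.89245 + 221.4 = 105.6232
M1: Pc = R·M1+t = (+0.26638, -0.23734, +0.91358); u = 828.7·(+0.26638)/0.91358 + 336.2 = 577.8310, v = 404.4·(-0.23734)/0.91358 + 221.4 = 116.3385
M2: Pc = R·M2+t = (+0.28018, -0.37190, +0.94095); u = 828.7·(+0.28018)/0.94095 + 336.2 = 582.9549, v = 404.4·(-0.37190)/0.94095 + 221.4 = 61.5662
M3: Pc = R·M3+t = (+0.14502, -0.39006, +0.91982); u = 828.7·(+0.14502)/0.91982 + 336.2 = 466.8537, v = 404.4·(-0.39006)/0.91982 + 221.4 = 49.9115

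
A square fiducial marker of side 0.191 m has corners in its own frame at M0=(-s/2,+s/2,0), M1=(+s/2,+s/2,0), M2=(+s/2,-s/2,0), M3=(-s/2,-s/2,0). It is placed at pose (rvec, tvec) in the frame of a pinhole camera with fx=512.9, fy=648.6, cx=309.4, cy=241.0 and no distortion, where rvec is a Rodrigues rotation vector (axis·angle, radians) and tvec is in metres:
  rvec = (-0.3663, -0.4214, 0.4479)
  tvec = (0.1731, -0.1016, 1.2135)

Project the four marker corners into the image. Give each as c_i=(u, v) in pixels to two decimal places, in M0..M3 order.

c0=(337.55, 202.60) c1=(402.90, 254.41) c2=(422.66, 172.53) c3=(362.60, 120.23)

Intrinsics K: fx=512.9, fy=648.6, cx=309.4, cy=241.0
Marker side s = 0.191 m; corners in marker frame (Z=0):
  M0 = (-0.0955, +0.0955, 0)
  M1 = (+0.0955, +0.0955, 0)
  M2 = (+0.0955, -0.0955, 0)
  M3 = (-0.0955, -0.0955, 0)
rvec = (-0.3663, -0.4214, 0.4479), |rvec| = θ = 0.71580 rad = 41.012°
Rodrigues: sinθ=0.65622, 1−cosθ=0.24543; R = I + sinθ·[k]× + (1−cosθ)·[k]×²:
    [+0.81884 -0.33668 -0.46491]
    [+0.48456 +0.83963 +0.24540]
    [+0.30774 -0.42622 +0.85067]
t = (0.1731, -0.1016, 1.2135) m
M0: Pc = R·M0+t = (+0.06275, -0.06769, +1.14341); u = 512.9·(+0.06275)/1.14341 + 309.4 = 337.5469, v = 648.6·(-0.06769)/1.14341 + 241.0 = 202.6023
M1: Pc = R·M1+t = (+0.21915, +0.02486, +1.20218); u = 512.9·(+0.21915)/1.20218 + 309.4 = 402.8966, v = 648.6·(+0.02486)/1.20218 + 241.0 = 254.4125
M2: Pc = R·M2+t = (+0.28345, -0.13551, +1.28359); u = 512.9·(+0.28345)/1.28359 + 309.4 = 422.6623, v = 648.6·(-0.13551)/1.28359 + 241.0 = 172.5271
M3: Pc = R·M3+t = (+0.12705, -0.22806, +1.22482); u = 512.9·(+0.12705)/1.22482 + 309.4 = 362.6046, v = 648.6·(-0.22806)/1.22482 + 241.0 = 120.2309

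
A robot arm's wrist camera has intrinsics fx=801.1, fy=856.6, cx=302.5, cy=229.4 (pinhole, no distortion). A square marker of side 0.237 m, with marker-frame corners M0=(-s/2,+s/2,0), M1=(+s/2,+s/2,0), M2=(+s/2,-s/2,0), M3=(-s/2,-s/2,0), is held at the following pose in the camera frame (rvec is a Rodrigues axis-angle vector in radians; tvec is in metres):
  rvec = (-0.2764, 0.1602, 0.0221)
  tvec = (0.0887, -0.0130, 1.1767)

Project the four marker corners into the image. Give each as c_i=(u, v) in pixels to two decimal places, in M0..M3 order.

c0=(279.48, 303.75) c1=(445.18, 306.22) c2=(444.48, 137.95) c3=(287.43, 140.82)

Intrinsics K: fx=801.1, fy=856.6, cx=302.5, cy=229.4
Marker side s = 0.237 m; corners in marker frame (Z=0):
  M0 = (-0.1185, +0.1185, 0)
  M1 = (+0.1185, +0.1185, 0)
  M2 = (+0.1185, -0.1185, 0)
  M3 = (-0.1185, -0.1185, 0)
rvec = (-0.2764, 0.1602, 0.0221), |rvec| = θ = 0.32023 rad = 18.348°
Rodrigues: sinθ=0.31479, 1−cosθ=0.05084; R = I + sinθ·[k]× + (1−cosθ)·[k]×²:
    [+0.98704 -0.04368 +0.15445]
    [-0.00023 +0.96188 +0.27346]
    [-0.16050 -0.26994 +0.94940]
t = (0.0887, -0.0130, 1.1767) m
M0: Pc = R·M0+t = (-0.03344, +0.10101, +1.16373); u = 801.1·(-0.03344)/1.16373 + 302.5 = 279.4808, v = 856.6·(+0.10101)/1.16373 + 229.4 = 303.7517
M1: Pc = R·M1+t = (+0.20049, +0.10096, +1.12569); u = 801.1·(+0.20049)/1.12569 + 302.5 = 445.1776, v = 856.6·(+0.10096)/1.12569 + 229.4 = 306.2232
M2: Pc = R·M2+t = (+0.21084, -0.12701, +1.18967); u = 801.1·(+0.21084)/1.18967 + 302.5 = 444.4750, v = 856.6·(-0.12701)/1.18967 + 229.4 = 137.9485
M3: Pc = R·M3+t = (-0.02309, -0.12696, +1.22771); u = 801.1·(-0.02309)/1.22771 + 302.5 = 287.4346, v = 856.6·(-0.12696)/1.22771 + 229.4 = 140.8196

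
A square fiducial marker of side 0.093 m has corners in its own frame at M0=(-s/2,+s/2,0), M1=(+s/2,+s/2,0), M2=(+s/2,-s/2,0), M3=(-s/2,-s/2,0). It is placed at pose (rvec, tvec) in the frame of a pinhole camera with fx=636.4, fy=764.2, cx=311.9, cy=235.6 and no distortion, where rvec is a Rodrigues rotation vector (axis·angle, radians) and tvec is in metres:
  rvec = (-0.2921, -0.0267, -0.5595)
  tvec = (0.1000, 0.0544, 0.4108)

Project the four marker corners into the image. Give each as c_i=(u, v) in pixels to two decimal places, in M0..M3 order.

c0=(449.42, 460.99) c1=(570.61, 364.07) c2=(482.82, 222.59) c3=(366.76, 310.50)

Intrinsics K: fx=636.4, fy=764.2, cx=311.9, cy=235.6
Marker side s = 0.093 m; corners in marker frame (Z=0):
  M0 = (-0.0465, +0.0465, 0)
  M1 = (+0.0465, +0.0465, 0)
  M2 = (+0.0465, -0.0465, 0)
  M3 = (-0.0465, -0.0465, 0)
rvec = (-0.2921, -0.0267, -0.5595), |rvec| = θ = 0.63172 rad = 36.195°
Rodrigues: sinθ=0.59054, 1−cosθ=0.19299; R = I + sinθ·[k]× + (1−cosθ)·[k]×²:
    [+0.84827 +0.52679 +0.05407]
    [-0.51925 +0.80736 +0.28028]
    [+0.10399 -0.26583 +0.95839]
t = (0.1000, 0.0544, 0.4108) m
M0: Pc = R·M0+t = (+0.08505, +0.11609, +0.39360); u = 636.4·(+0.08505)/0.39360 + 311.9 = 449.4157, v = 764.2·(+0.11609)/0.39360 + 235.6 = 460.9889
M1: Pc = R·M1+t = (+0.16394, +0.06780, +0.40327); u = 636.4·(+0.16394)/0.40327 + 311.9 = 570.6115, v = 764.2·(+0.06780)/0.40327 + 235.6 = 364.0742
M2: Pc = R·M2+t = (+0.11495, -0.00729, +0.42800); u = 636.4·(+0.11495)/0.42800 + 311.9 = 482.8204, v = 764.2·(-0.00729)/0.42800 + 235.6 = 222.5886
M3: Pc = R·M3+t = (+0.03606, +0.04100, +0.41833); u = 636.4·(+0.03606)/0.41833 + 311.9 = 366.7574, v = 764.2·(+0.04100)/0.41833 + 235.6 = 310.5048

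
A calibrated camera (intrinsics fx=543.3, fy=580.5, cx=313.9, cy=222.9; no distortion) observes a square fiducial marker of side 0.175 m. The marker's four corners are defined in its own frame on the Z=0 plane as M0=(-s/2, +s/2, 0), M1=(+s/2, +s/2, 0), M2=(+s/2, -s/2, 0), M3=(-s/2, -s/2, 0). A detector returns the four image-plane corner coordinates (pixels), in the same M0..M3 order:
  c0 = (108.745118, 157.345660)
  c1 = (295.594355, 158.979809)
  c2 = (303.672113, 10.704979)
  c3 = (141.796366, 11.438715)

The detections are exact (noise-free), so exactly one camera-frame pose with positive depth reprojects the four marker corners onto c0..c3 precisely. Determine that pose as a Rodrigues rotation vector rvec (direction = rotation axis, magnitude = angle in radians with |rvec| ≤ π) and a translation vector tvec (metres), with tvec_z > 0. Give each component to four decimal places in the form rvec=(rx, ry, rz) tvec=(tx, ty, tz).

Intrinsics K: fx=543.3, fy=580.5, cx=313.9, cy=222.9
Marker side s = 0.175 m; corners in marker frame (Z=0):
  M0 = (-0.0875, +0.0875, 0)
  M1 = (+0.0875, +0.0875, 0)
  M2 = (+0.0875, -0.0875, 0)
  M3 = (-0.0875, -0.0875, 0)
Detected image corners:
  c0 = (108.745118, 157.345660) px
  c1 = (295.594355, 158.979809) px
  c2 = (303.672113, 10.704979) px
  c3 = (141.796366, 11.438715) px
Planar DLT: solve 8×8 A·h = b for H (H[2,2]=1):
  H  [+972.17716 -294.19102 +212.51546]
  H  [-5.48731 +770.31931 +79.28077]
  H  [-0.08945 -0.82899 +1.00000]
B = K⁻¹H; ‖b₁‖=1.843415, ‖b₂‖=1.843415; λ = 2/(‖b₁‖+‖b₂‖) = 0.542471, sign → tz>0 ⇒ λ=+0.542471
r₁ = λ·B[:,0] = (+0.99873,+0.01350,-0.04853); r₂ = λ·B[:,1] = (-0.03392,+0.89253,-0.44970)
r₃ = r₁×r₂ = (+0.03724,+0.45078,+0.89186); SVD([r₁ r₂ r₃]) → R = UVᵀ:
  R  [+0.99873 -0.03392 +0.03724]
  R  [+0.01350 +0.89253 +0.45078]
  R  [-0.04853 -0.44970 +0.89186]
t = (-0.10123, -0.13421, +0.54247) m
tr R = 2.783122; θ = arccos((tr R − 1)/2) = 0.470016 rad = 26.930°
axis k = ((R−Rᵀ)₃₂, (R−Rᵀ)₁₃, (R−Rᵀ)₂₁) / (2 sinθ) = (-0.994130, +0.094681, +0.052355)
rvec = θ·k = (-0.467257, +0.044502, +0.024608)

rvec=(-0.4673, 0.0445, 0.0246) tvec=(-0.1012, -0.1342, 0.5425)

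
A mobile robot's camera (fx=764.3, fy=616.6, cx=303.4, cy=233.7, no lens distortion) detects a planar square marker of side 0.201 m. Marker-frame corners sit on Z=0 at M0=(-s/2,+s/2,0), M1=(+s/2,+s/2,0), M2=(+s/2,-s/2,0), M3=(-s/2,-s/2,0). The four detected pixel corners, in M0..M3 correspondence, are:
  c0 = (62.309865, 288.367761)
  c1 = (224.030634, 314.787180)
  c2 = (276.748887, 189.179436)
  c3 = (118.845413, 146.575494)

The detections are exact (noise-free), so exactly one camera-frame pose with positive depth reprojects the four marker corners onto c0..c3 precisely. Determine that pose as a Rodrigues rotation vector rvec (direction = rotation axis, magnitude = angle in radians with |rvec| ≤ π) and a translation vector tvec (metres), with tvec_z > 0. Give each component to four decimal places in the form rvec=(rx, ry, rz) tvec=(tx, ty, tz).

rvec=(0.1565, -0.5204, 0.3034) tvec=(-0.1475, 0.0037, 0.8777)

Intrinsics K: fx=764.3, fy=616.6, cx=303.4, cy=233.7
Marker side s = 0.201 m; corners in marker frame (Z=0):
  M0 = (-0.1005, +0.1005, 0)
  M1 = (+0.1005, +0.1005, 0)
  M2 = (+0.1005, -0.1005, 0)
  M3 = (-0.1005, -0.1005, 0)
Detected image corners:
  c0 = (62.309865, 288.367761) px
  c1 = (224.030634, 314.787180) px
  c2 = (276.748887, 189.179436) px
  c3 = (118.845413, 146.575494) px
Planar DLT: solve 8×8 A·h = b for H (H[2,2]=1):
  H  [+894.31521 -257.58760 +174.93478]
  H  [+307.89439 +681.59125 +236.27334]
  H  [+0.58160 +0.07997 +1.00000]
B = K⁻¹H; ‖b₁‖=1.139391, ‖b₂‖=1.139391; λ = 2/(‖b₁‖+‖b₂‖) = 0.877662, sign → tz>0 ⇒ λ=+0.877662
r₁ = λ·B[:,0] = (+0.82433,+0.24479,+0.51045); r₂ = λ·B[:,1] = (-0.32365,+0.94357,+0.07018)
r₃ = r₁×r₂ = (-0.46447,-0.22306,+0.85704); SVD([r₁ r₂ r₃]) → R = UVᵀ:
  R  [+0.82433 -0.32365 -0.46447]
  R  [+0.24479 +0.94357 -0.22306]
  R  [+0.51045 +0.07018 +0.85704]
t = (-0.14752, +0.00366, +0.87766) m
tr R = 2.624938; θ = arccos((tr R − 1)/2) = 0.622422 rad = 35.662°
axis k = ((R−Rᵀ)₃₂, (R−Rᵀ)₁₃, (R−Rᵀ)₂₁) / (2 sinθ) = (+0.251496, -0.836113, +0.487509)
rvec = θ·k = (+0.156537, -0.520415, +0.303436)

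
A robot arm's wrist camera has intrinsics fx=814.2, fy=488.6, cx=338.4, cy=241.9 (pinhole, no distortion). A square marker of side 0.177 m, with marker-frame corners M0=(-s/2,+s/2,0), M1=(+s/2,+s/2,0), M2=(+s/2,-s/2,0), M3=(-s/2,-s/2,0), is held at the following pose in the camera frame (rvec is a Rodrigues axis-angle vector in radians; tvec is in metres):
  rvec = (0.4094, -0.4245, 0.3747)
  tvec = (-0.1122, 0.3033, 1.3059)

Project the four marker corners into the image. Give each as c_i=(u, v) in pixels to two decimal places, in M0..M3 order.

Intrinsics K: fx=814.2, fy=488.6, cx=338.4, cy=241.9
Marker side s = 0.177 m; corners in marker frame (Z=0):
  M0 = (-0.0885, +0.0885, 0)
  M1 = (+0.0885, +0.0885, 0)
  M2 = (+0.0885, -0.0885, 0)
  M3 = (-0.0885, -0.0885, 0)
rvec = (0.4094, -0.4245, 0.3747), |rvec| = θ = 0.69872 rad = 40.034°
Rodrigues: sinθ=0.64324, 1−cosθ=0.23433; R = I + sinθ·[k]× + (1−cosθ)·[k]×²:
    [+0.84612 -0.42836 -0.31716]
    [+0.26153 +0.85216 -0.45324]
    [+0.46442 +0.30055 +0.83306]
t = (-0.1122, 0.3033, 1.3059) m
M0: Pc = R·M0+t = (-0.22499, +0.35557, +1.29140); u = 814.2·(-0.22499)/1.29140 + 338.4 = 196.5473, v = 488.6·(+0.35557)/1.29140 + 241.9 = 376.4302
M1: Pc = R·M1+t = (-0.07523, +0.40186, +1.37360); u = 814.2·(-0.07523)/1.37360 + 338.4 = 293.8081, v = 488.6·(+0.40186)/1.37360 + 241.9 = 384.8453
M2: Pc = R·M2+t = (+0.00059, +0.25103, +1.32040); u = 814.2·(+0.00059)/1.32040 + 338.4 = 338.7647, v = 488.6·(+0.25103)/1.32040 + 241.9 = 334.7905
M3: Pc = R·M3+t = (-0.14917, +0.20474, +1.23820); u = 814.2·(-0.14917)/1.23820 + 338.4 = 240.3100, v = 488.6·(+0.20474)/1.23820 + 241.9 = 322.6908

c0=(196.55, 376.43) c1=(293.81, 384.85) c2=(338.76, 334.79) c3=(240.31, 322.69)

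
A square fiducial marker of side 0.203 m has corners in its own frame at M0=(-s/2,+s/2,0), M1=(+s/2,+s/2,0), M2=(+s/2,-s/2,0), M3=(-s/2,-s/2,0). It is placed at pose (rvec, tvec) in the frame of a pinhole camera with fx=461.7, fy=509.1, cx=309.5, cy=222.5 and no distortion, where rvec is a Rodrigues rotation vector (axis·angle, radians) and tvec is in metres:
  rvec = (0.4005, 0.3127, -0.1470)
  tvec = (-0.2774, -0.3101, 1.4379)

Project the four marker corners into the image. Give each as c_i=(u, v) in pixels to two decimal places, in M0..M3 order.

c0=(201.54, 151.72) c1=(257.80, 142.79) c2=(241.25, 69.72) c3=(182.88, 82.48)

Intrinsics K: fx=461.7, fy=509.1, cx=309.5, cy=222.5
Marker side s = 0.203 m; corners in marker frame (Z=0):
  M0 = (-0.1015, +0.1015, 0)
  M1 = (+0.1015, +0.1015, 0)
  M2 = (+0.1015, -0.1015, 0)
  M3 = (-0.1015, -0.1015, 0)
rvec = (0.4005, 0.3127, -0.1470), |rvec| = θ = 0.52895 rad = 30.307°
Rodrigues: sinθ=0.50463, 1−cosθ=0.13666; R = I + sinθ·[k]× + (1−cosθ)·[k]×²:
    [+0.94168 +0.20141 +0.26956]
    [-0.07907 +0.91110 -0.40454]
    [-0.32708 +0.35963 +0.87389]
t = (-0.2774, -0.3101, 1.4379) m
M0: Pc = R·M0+t = (-0.35254, -0.20960, +1.50760); u = 461.7·(-0.35254)/1.50760 + 309.5 = 201.5360, v = 509.1·(-0.20960)/1.50760 + 222.5 = 151.7211
M1: Pc = R·M1+t = (-0.16138, -0.22565, +1.44120); u = 461.7·(-0.16138)/1.44120 + 309.5 = 257.8021, v = 509.1·(-0.22565)/1.44120 + 222.5 = 142.7903
M2: Pc = R·M2+t = (-0.20226, -0.41060, +1.36820); u = 461.7·(-0.20226)/1.36820 + 309.5 = 241.2464, v = 509.1·(-0.41060)/1.36820 + 222.5 = 69.7171
M3: Pc = R·M3+t = (-0.39342, -0.39455, +1.43460); u = 461.7·(-0.39342)/1.43460 + 309.5 = 182.8832, v = 509.1·(-0.39455)/1.43460 + 222.5 = 82.4843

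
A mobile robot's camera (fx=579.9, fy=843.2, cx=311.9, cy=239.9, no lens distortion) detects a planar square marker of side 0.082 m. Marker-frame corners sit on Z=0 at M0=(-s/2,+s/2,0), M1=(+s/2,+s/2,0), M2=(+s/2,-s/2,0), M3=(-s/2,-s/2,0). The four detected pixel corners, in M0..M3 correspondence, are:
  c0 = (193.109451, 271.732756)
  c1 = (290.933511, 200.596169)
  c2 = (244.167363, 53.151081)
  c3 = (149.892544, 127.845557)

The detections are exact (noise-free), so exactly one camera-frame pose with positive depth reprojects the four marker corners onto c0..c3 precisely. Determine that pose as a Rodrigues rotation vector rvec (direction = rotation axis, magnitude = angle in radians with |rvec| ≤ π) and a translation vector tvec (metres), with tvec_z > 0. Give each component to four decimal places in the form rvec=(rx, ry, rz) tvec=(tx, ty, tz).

rvec=(-0.0657, 0.2019, -0.4417) tvec=(-0.0683, -0.0385, 0.4238)

Intrinsics K: fx=579.9, fy=843.2, cx=311.9, cy=239.9
Marker side s = 0.082 m; corners in marker frame (Z=0):
  M0 = (-0.0410, +0.0410, 0)
  M1 = (+0.0410, +0.0410, 0)
  M2 = (+0.0410, -0.0410, 0)
  M3 = (-0.0410, -0.0410, 0)
Detected image corners:
  c0 = (193.109451, 271.732756) px
  c1 = (290.933511, 200.596169) px
  c2 = (244.167363, 53.151081) px
  c3 = (149.892544, 127.845557) px
Planar DLT: solve 8×8 A·h = b for H (H[2,2]=1):
  H  [+1078.02832 +492.97637 +218.45838]
  H  [-958.69329 +1734.87669 +163.21263]
  H  [-0.42402 -0.25202 +1.00000]
B = K⁻¹H; ‖b₁‖=2.359765, ‖b₂‖=2.359765; λ = 2/(‖b₁‖+‖b₂‖) = 0.423771, sign → tz>0 ⇒ λ=+0.423771
r₁ = λ·B[:,0] = (+0.88443,-0.43069,-0.17969); r₂ = λ·B[:,1] = (+0.41769,+0.90229,-0.10680)
r₃ = r₁×r₂ = (+0.20813,+0.01940,+0.97791); SVD([r₁ r₂ r₃]) → R = UVᵀ:
  R  [+0.88443 +0.41769 +0.20813]
  R  [-0.43069 +0.90229 +0.01940]
  R  [-0.17969 -0.10680 +0.97791]
t = (-0.06828, -0.03854, +0.42377) m
tr R = 2.764630; θ = arccos((tr R − 1)/2) = 0.490038 rad = 28.077°
axis k = ((R−Rᵀ)₃₂, (R−Rᵀ)₁₃, (R−Rᵀ)₂₁) / (2 sinθ) = (-0.134068, +0.411989, -0.901272)
rvec = θ·k = (-0.065698, +0.201890, -0.441657)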